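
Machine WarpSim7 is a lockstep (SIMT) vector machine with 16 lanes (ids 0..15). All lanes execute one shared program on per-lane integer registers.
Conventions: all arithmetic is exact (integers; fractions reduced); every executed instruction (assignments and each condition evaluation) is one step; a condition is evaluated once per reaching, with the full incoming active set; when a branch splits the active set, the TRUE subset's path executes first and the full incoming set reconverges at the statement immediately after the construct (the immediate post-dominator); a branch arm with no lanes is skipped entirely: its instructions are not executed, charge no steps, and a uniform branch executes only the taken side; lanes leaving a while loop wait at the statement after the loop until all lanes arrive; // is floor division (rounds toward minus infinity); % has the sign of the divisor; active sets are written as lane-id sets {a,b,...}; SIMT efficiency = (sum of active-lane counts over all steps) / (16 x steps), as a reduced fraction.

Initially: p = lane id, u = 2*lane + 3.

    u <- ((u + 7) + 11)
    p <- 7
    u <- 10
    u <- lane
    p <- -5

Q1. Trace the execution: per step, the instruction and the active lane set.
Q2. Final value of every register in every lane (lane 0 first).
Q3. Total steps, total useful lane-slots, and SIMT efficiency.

step 0: u <- ((u + 7) + 11)          {0,1,2,3,4,5,6,7,8,9,10,11,12,13,14,15}
step 1: p <- 7                       {0,1,2,3,4,5,6,7,8,9,10,11,12,13,14,15}
step 2: u <- 10                      {0,1,2,3,4,5,6,7,8,9,10,11,12,13,14,15}
step 3: u <- lane                    {0,1,2,3,4,5,6,7,8,9,10,11,12,13,14,15}
step 4: p <- -5                      {0,1,2,3,4,5,6,7,8,9,10,11,12,13,14,15}

Answer: 5 steps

p: -5,-5,-5,-5,-5,-5,-5,-5,-5,-5,-5,-5,-5,-5,-5,-5
u: 0,1,2,3,4,5,6,7,8,9,10,11,12,13,14,15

steps = 5; useful = 80; efficiency = 80/80 = 1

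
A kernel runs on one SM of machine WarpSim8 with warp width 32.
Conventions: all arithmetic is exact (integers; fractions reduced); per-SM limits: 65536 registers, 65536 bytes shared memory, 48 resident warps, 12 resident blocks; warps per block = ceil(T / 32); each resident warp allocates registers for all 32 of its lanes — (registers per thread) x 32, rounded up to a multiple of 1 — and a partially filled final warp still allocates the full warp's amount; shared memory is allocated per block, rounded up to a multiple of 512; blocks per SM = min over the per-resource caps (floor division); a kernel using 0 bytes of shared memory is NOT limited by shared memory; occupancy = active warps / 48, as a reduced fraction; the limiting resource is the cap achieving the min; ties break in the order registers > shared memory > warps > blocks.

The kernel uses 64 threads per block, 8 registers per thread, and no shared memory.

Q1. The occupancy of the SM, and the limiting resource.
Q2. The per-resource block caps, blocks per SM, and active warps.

Answer: occupancy 1/2, limited by blocks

registers: 128 blocks
shared memory: no limit (kernel uses none)
warps: 24 blocks
blocks: 12 blocks

Answer: 12 blocks, 24 active warps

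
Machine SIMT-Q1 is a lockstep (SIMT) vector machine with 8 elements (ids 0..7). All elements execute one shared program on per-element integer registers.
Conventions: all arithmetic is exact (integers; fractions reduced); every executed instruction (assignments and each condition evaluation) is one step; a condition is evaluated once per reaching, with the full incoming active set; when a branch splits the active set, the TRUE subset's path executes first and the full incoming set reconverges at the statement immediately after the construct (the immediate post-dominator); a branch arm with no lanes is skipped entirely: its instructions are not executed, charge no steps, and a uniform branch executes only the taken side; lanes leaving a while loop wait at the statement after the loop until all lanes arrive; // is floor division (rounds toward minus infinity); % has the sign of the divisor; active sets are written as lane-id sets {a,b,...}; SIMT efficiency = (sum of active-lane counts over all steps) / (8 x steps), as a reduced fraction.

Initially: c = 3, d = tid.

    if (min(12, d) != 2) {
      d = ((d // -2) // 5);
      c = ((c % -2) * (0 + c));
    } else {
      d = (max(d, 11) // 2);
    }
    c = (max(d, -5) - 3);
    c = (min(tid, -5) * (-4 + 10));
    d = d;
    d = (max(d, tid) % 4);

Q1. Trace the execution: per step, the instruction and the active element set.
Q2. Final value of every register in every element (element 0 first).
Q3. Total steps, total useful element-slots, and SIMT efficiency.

step 0: eval (min(12, d) != 2)       {0,1,2,3,4,5,6,7}
step 1: d <- ((d // -2) // 5)        {0,1,3,4,5,6,7}
step 2: c <- ((c % -2) * (0 + c))    {0,1,3,4,5,6,7}
step 3: d <- (max(d, 11) // 2)       {2}
step 4: c <- (max(d, -5) - 3)        {0,1,2,3,4,5,6,7}
step 5: c <- (min(tid, -5) * (-4 + 10)) {0,1,2,3,4,5,6,7}
step 6: d <- d                       {0,1,2,3,4,5,6,7}
step 7: d <- (max(d, tid) % 4)       {0,1,2,3,4,5,6,7}

Answer: 8 steps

c: -30,-30,-30,-30,-30,-30,-30,-30
d: 0,1,1,3,0,1,2,3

steps = 8; useful = 55; efficiency = 55/64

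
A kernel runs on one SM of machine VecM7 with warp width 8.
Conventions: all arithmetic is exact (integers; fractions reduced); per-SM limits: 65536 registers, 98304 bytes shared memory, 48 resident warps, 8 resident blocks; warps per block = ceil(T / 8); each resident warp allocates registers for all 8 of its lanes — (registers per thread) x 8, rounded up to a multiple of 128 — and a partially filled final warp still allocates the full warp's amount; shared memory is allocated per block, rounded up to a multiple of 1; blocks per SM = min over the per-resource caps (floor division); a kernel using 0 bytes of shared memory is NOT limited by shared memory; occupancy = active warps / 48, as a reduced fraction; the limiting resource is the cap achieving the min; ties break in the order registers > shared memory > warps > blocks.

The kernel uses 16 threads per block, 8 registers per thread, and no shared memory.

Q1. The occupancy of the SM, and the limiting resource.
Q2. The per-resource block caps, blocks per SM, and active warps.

Answer: occupancy 1/3, limited by blocks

registers: 256 blocks
shared memory: no limit (kernel uses none)
warps: 24 blocks
blocks: 8 blocks

Answer: 8 blocks, 16 active warps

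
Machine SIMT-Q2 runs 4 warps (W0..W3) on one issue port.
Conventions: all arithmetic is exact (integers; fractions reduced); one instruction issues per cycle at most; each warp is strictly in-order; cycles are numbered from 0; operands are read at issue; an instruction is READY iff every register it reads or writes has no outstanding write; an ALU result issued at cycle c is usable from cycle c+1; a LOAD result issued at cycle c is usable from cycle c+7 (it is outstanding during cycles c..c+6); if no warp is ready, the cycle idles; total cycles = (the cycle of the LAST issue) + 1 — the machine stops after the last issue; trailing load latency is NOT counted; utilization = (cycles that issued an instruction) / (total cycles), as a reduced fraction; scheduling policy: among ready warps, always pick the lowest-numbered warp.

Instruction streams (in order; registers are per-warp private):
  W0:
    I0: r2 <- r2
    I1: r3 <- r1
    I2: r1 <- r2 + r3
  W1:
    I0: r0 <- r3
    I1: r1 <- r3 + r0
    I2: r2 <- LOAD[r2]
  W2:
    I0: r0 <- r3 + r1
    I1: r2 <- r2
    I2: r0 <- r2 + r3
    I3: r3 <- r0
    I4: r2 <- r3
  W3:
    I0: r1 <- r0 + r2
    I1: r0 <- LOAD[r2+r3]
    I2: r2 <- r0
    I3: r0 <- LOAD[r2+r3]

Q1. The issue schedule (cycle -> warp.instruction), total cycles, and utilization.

cycle 0: W0.I0
cycle 1: W0.I1
cycle 2: W0.I2
cycle 3: W1.I0
cycle 4: W1.I1
cycle 5: W1.I2
cycle 6: W2.I0
cycle 7: W2.I1
cycle 8: W2.I2
cycle 9: W2.I3
cycle 10: W2.I4
cycle 11: W3.I0
cycle 12: W3.I1
cycle 13: idle
cycle 14: idle
cycle 15: idle
cycle 16: idle
cycle 17: idle
cycle 18: idle
cycle 19: W3.I2
cycle 20: W3.I3

Answer: 21 cycles, utilization 5/7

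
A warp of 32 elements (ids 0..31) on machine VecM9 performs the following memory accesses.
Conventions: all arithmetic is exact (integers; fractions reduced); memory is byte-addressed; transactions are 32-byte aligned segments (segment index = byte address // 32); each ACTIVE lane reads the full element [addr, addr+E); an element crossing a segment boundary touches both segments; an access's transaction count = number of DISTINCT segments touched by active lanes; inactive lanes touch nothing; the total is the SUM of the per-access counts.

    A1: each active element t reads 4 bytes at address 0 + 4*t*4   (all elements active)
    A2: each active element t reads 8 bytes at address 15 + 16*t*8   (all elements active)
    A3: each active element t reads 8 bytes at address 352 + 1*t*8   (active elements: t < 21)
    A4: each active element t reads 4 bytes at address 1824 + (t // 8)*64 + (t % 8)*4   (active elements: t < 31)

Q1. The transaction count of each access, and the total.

A1: 16 transactions
A2: 32 transactions
A3: 6 transactions
A4: 4 transactions

Answer: 16,32,6,4; total 58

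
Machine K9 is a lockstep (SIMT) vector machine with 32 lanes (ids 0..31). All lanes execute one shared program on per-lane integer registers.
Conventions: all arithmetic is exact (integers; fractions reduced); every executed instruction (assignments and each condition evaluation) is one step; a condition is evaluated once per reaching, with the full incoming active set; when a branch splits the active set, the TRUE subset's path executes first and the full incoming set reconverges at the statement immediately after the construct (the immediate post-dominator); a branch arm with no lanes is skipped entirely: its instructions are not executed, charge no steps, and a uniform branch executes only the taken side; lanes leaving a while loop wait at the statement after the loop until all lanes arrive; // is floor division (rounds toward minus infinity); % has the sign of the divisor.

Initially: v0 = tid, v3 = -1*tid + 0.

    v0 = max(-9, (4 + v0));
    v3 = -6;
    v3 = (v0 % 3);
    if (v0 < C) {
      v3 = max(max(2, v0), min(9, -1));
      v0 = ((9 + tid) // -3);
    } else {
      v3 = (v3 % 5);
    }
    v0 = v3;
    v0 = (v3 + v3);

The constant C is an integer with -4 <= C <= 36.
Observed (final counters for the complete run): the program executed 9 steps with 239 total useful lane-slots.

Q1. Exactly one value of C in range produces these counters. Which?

Answer: C = 19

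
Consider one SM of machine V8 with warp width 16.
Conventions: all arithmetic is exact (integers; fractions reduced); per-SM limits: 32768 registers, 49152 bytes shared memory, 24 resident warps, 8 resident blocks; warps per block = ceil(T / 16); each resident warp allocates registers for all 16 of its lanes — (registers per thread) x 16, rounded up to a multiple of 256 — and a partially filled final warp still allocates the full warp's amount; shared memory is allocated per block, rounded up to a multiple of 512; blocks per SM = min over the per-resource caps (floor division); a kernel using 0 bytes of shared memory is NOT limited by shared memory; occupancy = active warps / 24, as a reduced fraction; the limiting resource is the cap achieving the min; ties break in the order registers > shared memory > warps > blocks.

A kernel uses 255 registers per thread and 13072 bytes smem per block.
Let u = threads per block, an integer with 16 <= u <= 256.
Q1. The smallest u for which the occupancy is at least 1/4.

Answer: u = 17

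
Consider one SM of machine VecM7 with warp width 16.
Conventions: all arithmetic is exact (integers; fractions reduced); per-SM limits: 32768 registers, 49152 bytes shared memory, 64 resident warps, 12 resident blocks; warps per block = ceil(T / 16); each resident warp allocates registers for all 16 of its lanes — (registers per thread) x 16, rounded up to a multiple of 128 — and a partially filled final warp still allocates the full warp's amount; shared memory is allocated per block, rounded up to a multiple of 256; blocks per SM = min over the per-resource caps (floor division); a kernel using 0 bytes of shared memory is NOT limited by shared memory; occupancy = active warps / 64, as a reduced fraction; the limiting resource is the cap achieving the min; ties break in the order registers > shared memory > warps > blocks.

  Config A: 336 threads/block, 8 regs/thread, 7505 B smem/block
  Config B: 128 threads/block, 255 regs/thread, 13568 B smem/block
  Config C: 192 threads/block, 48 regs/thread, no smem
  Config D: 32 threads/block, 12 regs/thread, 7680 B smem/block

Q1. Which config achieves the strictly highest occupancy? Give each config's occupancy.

occupancies: A 63/64, B 1/8, C 9/16, D 3/16

Answer: A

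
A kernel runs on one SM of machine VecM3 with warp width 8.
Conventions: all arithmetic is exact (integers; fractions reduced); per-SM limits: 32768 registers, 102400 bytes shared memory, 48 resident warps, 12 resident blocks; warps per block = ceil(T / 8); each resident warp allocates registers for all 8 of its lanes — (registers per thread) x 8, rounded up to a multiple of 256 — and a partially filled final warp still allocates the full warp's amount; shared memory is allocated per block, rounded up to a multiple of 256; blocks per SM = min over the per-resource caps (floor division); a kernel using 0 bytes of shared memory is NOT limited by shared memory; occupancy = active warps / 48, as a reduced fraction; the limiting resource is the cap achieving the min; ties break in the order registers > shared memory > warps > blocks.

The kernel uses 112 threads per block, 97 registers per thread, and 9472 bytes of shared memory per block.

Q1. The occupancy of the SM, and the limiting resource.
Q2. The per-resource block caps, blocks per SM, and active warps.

Answer: occupancy 7/12, limited by registers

registers: 2 blocks
shared memory: 10 blocks
warps: 3 blocks
blocks: 12 blocks

Answer: 2 blocks, 28 active warps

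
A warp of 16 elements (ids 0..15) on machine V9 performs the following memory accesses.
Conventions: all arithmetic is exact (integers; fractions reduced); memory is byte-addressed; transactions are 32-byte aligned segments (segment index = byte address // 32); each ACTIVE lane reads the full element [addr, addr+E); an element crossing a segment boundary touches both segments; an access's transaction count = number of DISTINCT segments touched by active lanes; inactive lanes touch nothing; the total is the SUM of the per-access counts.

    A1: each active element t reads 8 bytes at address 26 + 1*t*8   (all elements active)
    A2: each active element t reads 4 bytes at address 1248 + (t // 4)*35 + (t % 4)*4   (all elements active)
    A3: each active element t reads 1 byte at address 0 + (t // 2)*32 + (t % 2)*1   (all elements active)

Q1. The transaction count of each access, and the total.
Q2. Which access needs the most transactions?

A1: 5 transactions
A2: 4 transactions
A3: 8 transactions

Answer: 5,4,8; total 17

Answer: A3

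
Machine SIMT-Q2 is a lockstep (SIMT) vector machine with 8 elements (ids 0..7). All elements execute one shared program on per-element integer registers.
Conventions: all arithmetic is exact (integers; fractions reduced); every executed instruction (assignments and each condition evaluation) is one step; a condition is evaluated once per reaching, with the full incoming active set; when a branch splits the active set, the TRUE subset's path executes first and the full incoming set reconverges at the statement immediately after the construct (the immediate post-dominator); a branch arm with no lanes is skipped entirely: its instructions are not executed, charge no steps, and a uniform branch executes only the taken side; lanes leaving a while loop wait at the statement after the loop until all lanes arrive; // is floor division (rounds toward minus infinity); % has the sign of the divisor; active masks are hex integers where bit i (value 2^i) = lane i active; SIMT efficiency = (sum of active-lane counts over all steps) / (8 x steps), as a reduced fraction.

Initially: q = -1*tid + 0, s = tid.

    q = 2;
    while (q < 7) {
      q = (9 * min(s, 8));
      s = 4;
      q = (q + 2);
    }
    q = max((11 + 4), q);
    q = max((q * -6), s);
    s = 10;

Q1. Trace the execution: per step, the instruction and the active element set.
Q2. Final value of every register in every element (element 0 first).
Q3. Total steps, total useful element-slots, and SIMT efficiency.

step 0: q <- 2                       0xff
step 1: eval (q < 7)                 0xff
step 2: q <- (9 * min(s, 8))         0xff
step 3: s <- 4                       0xff
step 4: q <- (q + 2)                 0xff
step 5: eval (q < 7)                 0xff
step 6: q <- (9 * min(s, 8))         0x01
step 7: s <- 4                       0x01
step 8: q <- (q + 2)                 0x01
step 9: eval (q < 7)                 0x01
step 10: q <- max((11 + 4), q)        0xff
step 11: q <- max((q * -6), s)        0xff
step 12: s <- 10                      0xff

Answer: 13 steps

q: 4,4,4,4,4,4,4,4
s: 10,10,10,10,10,10,10,10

steps = 13; useful = 76; efficiency = 76/104 = 19/26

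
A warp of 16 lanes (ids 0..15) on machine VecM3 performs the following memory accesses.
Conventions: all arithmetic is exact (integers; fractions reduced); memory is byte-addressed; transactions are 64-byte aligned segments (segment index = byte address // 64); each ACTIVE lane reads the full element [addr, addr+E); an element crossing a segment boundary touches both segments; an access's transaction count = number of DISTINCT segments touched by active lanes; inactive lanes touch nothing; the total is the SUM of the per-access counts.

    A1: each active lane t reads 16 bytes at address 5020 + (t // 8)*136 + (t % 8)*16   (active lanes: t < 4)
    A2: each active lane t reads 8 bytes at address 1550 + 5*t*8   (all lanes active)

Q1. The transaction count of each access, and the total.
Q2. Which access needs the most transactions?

A1: 2 transactions
A2: 10 transactions

Answer: 2,10; total 12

Answer: A2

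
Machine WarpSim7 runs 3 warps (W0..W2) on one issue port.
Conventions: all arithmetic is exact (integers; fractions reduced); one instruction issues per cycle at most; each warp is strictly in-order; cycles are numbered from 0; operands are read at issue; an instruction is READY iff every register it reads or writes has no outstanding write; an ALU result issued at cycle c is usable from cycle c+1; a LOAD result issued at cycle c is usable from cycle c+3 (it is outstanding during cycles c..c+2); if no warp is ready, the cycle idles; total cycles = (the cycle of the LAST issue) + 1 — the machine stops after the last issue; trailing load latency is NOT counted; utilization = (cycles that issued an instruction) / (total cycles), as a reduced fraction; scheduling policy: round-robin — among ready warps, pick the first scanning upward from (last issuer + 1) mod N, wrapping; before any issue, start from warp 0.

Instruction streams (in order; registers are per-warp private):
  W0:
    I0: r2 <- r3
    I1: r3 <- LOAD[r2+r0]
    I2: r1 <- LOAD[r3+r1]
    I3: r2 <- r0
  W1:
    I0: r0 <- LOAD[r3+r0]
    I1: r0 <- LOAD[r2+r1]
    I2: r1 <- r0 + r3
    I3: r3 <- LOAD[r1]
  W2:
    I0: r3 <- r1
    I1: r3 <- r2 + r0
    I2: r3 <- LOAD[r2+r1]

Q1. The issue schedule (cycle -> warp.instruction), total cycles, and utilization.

cycle 0: W0.I0
cycle 1: W1.I0
cycle 2: W2.I0
cycle 3: W0.I1
cycle 4: W1.I1
cycle 5: W2.I1
cycle 6: W0.I2
cycle 7: W1.I2
cycle 8: W2.I2
cycle 9: W0.I3
cycle 10: W1.I3

Answer: 11 cycles, utilization 1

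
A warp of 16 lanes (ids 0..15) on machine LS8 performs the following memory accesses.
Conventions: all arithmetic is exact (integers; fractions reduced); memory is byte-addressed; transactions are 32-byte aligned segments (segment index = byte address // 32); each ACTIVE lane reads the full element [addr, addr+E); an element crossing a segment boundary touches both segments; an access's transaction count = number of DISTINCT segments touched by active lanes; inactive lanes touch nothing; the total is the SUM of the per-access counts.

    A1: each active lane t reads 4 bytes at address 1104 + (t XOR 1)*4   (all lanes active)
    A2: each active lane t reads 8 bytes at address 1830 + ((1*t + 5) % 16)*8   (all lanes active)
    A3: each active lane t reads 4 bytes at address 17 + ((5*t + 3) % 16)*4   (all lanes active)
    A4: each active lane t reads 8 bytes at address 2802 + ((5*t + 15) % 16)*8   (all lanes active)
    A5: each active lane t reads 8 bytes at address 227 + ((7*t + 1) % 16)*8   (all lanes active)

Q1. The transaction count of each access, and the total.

A1: 3 transactions
A2: 5 transactions
A3: 3 transactions
A4: 5 transactions
A5: 5 transactions

Answer: 3,5,3,5,5; total 21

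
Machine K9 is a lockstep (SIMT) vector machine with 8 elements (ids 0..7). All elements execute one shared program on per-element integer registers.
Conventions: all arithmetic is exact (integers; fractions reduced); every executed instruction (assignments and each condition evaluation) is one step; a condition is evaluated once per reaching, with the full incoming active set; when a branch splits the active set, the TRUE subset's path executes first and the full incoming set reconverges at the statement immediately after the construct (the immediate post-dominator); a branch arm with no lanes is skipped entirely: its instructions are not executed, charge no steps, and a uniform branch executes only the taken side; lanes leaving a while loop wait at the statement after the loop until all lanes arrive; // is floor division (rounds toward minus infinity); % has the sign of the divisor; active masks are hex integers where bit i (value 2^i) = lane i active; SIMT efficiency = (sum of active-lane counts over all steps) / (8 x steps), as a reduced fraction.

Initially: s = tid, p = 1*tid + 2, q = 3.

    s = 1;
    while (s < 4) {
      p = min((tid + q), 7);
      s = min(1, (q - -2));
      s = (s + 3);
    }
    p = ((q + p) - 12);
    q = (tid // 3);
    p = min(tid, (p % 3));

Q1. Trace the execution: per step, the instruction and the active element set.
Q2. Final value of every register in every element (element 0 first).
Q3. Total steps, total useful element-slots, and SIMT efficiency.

step 0: s <- 1                       0xff
step 1: eval (s < 4)                 0xff
step 2: p <- min((tid + q), 7)       0xff
step 3: s <- min(1, (q - -2))        0xff
step 4: s <- (s + 3)                 0xff
step 5: eval (s < 4)                 0xff
step 6: p <- ((q + p) - 12)          0xff
step 7: q <- (tid // 3)              0xff
step 8: p <- min(tid, (p % 3))       0xff

Answer: 9 steps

s: 4,4,4,4,4,4,4,4
p: 0,1,2,0,1,1,1,1
q: 0,0,0,1,1,1,2,2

steps = 9; useful = 72; efficiency = 72/72 = 1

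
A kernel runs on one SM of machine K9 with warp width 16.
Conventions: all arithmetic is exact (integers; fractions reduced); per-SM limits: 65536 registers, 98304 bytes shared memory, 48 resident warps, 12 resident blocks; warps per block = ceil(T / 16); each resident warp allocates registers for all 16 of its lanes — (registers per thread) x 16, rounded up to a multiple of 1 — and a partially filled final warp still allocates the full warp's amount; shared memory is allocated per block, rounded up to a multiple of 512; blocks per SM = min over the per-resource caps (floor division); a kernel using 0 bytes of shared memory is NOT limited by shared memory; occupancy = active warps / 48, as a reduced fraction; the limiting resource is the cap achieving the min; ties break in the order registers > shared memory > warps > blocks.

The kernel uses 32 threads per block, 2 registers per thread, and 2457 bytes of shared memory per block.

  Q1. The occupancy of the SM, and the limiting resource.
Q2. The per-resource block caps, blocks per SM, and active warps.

Answer: occupancy 1/2, limited by blocks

registers: 1024 blocks
shared memory: 38 blocks
warps: 24 blocks
blocks: 12 blocks

Answer: 12 blocks, 24 active warps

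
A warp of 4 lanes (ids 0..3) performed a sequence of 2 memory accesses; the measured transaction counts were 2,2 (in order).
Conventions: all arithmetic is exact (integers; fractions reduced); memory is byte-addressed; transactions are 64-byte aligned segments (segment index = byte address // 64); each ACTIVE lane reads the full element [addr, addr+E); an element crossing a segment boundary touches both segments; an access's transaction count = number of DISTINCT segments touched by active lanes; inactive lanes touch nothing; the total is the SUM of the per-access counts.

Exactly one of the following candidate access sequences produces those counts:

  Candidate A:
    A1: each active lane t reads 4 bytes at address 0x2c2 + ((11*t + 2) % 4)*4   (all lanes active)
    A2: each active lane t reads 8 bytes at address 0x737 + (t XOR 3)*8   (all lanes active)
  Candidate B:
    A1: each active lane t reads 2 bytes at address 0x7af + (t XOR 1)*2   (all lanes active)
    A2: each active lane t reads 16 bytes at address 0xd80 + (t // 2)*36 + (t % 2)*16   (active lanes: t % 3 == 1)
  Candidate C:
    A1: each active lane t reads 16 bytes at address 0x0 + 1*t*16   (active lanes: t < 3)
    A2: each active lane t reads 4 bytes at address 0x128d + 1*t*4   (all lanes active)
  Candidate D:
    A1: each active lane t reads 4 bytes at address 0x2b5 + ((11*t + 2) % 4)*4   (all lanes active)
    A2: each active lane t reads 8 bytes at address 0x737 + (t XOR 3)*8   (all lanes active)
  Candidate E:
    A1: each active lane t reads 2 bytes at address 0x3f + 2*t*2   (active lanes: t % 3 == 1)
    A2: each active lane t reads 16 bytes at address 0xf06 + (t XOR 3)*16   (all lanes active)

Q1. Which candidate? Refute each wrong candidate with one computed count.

A: A1 gives 1 transaction, not 2
B: A1 gives 1 transaction, not 2
C: A1 gives 1 transaction, not 2
E: A1 gives 1 transaction, not 2
D: all counts match (2,2)

Answer: D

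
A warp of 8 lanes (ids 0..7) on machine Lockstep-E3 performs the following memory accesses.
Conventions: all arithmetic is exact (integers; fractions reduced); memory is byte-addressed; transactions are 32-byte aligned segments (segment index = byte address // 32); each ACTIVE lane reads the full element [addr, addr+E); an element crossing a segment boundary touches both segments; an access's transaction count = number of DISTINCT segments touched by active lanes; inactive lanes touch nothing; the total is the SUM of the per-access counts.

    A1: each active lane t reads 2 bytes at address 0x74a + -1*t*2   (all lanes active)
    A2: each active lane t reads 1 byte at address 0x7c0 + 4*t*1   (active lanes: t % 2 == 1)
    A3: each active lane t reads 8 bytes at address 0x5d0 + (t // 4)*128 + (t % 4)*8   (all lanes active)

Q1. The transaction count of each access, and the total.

A1: 2 transactions
A2: 1 transaction
A3: 4 transactions

Answer: 2,1,4; total 7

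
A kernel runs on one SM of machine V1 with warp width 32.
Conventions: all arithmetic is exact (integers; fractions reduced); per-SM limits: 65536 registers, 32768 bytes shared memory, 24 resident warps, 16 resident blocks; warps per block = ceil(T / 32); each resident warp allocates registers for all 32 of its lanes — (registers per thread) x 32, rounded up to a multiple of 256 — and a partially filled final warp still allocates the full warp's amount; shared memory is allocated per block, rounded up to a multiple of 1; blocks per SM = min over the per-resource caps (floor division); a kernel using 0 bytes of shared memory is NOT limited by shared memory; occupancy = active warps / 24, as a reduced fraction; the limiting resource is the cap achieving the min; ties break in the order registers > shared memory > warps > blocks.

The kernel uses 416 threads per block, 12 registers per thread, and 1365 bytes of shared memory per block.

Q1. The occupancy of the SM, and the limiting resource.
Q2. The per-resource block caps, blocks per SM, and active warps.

Answer: occupancy 13/24, limited by warps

registers: 9 blocks
shared memory: 24 blocks
warps: 1 block
blocks: 16 blocks

Answer: 1 block, 13 active warps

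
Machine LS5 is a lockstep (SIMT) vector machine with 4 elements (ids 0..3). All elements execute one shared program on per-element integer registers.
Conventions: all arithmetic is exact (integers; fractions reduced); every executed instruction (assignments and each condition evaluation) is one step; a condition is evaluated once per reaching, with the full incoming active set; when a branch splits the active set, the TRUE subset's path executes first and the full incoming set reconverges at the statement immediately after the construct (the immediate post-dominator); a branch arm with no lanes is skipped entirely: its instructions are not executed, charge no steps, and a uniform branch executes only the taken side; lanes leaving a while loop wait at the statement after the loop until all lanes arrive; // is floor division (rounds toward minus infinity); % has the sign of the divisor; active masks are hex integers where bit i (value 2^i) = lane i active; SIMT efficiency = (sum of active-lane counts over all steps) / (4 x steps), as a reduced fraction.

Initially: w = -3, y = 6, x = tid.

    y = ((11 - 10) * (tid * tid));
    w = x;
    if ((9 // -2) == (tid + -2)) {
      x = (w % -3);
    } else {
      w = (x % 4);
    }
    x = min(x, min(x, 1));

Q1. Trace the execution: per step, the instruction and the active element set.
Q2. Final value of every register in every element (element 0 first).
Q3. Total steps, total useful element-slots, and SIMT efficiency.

step 0: y <- ((11 - 10) * (tid * tid)) 0xf
step 1: w <- x                       0xf
step 2: eval ((9 // -2) == (tid + -2)) 0xf
step 3: w <- (x % 4)                 0xf
step 4: x <- min(x, min(x, 1))       0xf

Answer: 5 steps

w: 0,1,2,3
y: 0,1,4,9
x: 0,1,1,1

steps = 5; useful = 20; efficiency = 20/20 = 1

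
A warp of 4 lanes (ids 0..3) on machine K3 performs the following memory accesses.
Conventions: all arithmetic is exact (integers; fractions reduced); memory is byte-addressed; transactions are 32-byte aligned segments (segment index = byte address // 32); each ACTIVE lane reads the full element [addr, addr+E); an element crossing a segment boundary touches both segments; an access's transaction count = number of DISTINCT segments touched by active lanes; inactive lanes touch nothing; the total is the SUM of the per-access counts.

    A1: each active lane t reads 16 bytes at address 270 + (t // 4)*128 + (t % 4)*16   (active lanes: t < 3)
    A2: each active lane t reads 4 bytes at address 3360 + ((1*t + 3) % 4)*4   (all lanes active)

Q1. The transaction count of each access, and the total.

A1: 2 transactions
A2: 1 transaction

Answer: 2,1; total 3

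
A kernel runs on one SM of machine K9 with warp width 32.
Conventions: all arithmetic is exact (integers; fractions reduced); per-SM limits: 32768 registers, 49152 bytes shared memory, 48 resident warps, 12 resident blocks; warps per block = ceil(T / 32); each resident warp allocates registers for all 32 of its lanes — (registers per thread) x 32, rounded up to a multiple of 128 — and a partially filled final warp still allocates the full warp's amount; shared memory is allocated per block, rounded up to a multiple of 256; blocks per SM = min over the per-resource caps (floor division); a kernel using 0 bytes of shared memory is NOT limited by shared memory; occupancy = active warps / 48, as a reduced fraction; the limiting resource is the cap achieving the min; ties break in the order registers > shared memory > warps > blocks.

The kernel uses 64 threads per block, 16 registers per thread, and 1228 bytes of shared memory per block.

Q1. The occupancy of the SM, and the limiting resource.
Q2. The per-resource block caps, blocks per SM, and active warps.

Answer: occupancy 1/2, limited by blocks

registers: 32 blocks
shared memory: 38 blocks
warps: 24 blocks
blocks: 12 blocks

Answer: 12 blocks, 24 active warps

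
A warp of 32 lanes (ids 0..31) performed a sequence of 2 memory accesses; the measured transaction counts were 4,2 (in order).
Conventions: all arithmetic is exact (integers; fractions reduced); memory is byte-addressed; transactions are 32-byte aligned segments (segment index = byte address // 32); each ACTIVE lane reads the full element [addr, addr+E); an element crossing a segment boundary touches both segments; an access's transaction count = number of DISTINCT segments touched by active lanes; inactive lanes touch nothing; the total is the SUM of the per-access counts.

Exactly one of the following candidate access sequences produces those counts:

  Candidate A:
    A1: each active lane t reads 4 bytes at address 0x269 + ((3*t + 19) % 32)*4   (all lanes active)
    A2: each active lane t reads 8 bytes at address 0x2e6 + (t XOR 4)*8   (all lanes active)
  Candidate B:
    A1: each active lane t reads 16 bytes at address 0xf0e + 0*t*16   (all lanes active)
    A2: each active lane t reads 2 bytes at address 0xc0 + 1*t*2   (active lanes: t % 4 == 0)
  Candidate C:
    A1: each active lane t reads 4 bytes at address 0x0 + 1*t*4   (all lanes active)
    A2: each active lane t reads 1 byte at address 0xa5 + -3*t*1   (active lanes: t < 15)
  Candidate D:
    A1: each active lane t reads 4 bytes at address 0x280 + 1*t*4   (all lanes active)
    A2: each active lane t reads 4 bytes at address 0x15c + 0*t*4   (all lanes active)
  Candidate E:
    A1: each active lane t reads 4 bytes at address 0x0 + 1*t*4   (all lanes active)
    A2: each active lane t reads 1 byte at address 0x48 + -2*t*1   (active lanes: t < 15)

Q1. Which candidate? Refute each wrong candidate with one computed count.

A: A1 gives 5 transactions, not 4
B: A1 gives 1 transaction, not 4
C: A2 gives 3 transactions, not 2
D: A2 gives 1 transaction, not 2
E: all counts match (4,2)

Answer: E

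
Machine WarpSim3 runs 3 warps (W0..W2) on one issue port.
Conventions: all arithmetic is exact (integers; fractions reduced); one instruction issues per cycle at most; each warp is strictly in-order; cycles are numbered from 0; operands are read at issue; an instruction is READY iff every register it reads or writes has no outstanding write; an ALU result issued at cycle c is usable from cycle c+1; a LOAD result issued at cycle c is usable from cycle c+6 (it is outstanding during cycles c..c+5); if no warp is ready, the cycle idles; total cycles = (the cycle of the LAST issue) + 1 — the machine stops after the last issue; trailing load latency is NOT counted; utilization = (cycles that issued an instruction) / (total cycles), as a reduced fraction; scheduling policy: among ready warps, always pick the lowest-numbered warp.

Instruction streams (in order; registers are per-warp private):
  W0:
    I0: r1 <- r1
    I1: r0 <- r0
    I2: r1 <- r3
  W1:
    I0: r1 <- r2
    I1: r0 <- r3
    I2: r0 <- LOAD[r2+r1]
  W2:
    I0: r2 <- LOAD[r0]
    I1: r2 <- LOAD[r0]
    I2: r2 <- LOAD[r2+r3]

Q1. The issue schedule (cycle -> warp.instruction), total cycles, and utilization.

cycle 0: W0.I0
cycle 1: W0.I1
cycle 2: W0.I2
cycle 3: W1.I0
cycle 4: W1.I1
cycle 5: W1.I2
cycle 6: W2.I0
cycle 7: idle
cycle 8: idle
cycle 9: idle
cycle 10: idle
cycle 11: idle
cycle 12: W2.I1
cycle 13: idle
cycle 14: idle
cycle 15: idle
cycle 16: idle
cycle 17: idle
cycle 18: W2.I2

Answer: 19 cycles, utilization 9/19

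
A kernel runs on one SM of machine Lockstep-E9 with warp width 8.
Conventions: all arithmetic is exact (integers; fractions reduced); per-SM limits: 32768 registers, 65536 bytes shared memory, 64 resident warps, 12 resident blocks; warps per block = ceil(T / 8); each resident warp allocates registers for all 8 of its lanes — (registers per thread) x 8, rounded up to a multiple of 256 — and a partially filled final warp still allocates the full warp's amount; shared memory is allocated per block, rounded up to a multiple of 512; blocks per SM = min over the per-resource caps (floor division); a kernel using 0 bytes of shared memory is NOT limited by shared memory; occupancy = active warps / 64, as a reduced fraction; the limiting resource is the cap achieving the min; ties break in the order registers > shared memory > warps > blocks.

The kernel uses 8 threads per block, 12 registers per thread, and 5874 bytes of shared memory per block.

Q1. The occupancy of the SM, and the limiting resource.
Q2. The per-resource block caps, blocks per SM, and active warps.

Answer: occupancy 5/32, limited by shared memory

registers: 128 blocks
shared memory: 10 blocks
warps: 64 blocks
blocks: 12 blocks

Answer: 10 blocks, 10 active warps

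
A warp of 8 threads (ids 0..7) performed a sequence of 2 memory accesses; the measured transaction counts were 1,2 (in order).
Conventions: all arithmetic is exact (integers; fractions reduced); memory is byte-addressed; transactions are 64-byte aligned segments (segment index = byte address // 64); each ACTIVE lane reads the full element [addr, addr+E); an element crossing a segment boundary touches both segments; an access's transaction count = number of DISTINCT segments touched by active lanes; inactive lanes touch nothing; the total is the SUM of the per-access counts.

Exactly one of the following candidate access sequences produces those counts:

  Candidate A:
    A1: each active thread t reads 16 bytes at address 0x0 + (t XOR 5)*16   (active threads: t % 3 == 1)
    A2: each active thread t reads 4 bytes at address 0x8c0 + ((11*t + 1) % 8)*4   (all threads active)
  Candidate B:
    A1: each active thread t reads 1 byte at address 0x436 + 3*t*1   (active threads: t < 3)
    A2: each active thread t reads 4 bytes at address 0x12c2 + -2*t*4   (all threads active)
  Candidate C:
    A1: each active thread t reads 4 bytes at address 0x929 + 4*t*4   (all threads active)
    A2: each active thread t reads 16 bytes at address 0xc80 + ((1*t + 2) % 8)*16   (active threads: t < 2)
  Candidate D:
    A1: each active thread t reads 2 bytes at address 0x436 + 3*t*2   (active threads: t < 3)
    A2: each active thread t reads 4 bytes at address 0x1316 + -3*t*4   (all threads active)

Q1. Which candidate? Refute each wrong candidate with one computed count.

A: A1 gives 2 transactions, not 1
C: A1 gives 3 transactions, not 1
D: A1 gives 2 transactions, not 1
B: all counts match (1,2)

Answer: B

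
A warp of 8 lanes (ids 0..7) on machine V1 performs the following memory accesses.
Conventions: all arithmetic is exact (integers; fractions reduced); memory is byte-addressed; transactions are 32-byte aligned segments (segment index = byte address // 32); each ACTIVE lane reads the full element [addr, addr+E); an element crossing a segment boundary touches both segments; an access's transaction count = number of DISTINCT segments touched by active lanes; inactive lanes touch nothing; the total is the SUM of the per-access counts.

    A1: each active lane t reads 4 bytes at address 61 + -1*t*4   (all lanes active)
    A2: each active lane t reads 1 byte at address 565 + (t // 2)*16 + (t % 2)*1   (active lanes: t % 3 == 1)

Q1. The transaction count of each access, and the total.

A1: 2 transactions
A2: 3 transactions

Answer: 2,3; total 5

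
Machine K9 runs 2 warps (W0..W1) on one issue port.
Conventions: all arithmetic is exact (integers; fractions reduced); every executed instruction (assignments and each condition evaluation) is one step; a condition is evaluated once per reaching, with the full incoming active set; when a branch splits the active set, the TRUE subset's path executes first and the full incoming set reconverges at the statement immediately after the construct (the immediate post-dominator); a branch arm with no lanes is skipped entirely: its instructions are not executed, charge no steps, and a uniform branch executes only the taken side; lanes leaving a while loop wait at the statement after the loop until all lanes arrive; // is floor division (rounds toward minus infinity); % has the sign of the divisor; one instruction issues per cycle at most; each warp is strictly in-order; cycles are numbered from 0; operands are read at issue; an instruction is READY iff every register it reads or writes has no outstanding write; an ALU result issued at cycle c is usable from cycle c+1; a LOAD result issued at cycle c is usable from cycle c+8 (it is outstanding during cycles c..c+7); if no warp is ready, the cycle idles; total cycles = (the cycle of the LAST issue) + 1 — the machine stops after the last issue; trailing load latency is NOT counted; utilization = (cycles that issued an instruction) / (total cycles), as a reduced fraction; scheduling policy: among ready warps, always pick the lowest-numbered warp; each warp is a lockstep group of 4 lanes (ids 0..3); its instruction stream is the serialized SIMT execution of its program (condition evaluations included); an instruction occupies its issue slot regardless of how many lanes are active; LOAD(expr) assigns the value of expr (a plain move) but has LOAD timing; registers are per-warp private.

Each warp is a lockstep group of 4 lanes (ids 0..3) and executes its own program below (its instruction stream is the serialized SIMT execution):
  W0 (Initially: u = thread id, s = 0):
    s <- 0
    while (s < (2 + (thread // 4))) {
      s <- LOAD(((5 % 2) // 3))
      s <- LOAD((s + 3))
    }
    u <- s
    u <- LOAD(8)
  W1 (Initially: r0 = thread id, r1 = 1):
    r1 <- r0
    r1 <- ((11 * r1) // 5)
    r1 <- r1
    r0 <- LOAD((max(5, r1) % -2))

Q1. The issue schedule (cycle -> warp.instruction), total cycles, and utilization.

cycle 0: W0.I0
cycle 1: W0.I1
cycle 2: W0.I2
cycle 3: W1.I0
cycle 4: W1.I1
cycle 5: W1.I2
cycle 6: W1.I3
cycle 7: idle
cycle 8: idle
cycle 9: idle
cycle 10: W0.I3
cycle 11: idle
cycle 12: idle
cycle 13: idle
cycle 14: idle
cycle 15: idle
cycle 16: idle
cycle 17: idle
cycle 18: W0.I4
cycle 19: W0.I5
cycle 20: W0.I6

Answer: 21 cycles, utilization 11/21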